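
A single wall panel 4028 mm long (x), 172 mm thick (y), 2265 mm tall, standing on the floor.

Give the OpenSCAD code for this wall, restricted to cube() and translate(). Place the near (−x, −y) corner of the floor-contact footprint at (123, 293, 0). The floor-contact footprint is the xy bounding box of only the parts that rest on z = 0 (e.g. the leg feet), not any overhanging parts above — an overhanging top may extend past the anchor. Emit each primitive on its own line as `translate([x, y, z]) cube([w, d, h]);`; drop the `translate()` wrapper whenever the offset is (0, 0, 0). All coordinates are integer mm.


translate([123, 293, 0]) cube([4028, 172, 2265]);


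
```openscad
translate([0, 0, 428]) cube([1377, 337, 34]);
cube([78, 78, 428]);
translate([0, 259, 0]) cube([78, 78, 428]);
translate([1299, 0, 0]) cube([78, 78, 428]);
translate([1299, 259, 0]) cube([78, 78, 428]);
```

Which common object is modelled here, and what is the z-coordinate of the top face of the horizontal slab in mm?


A bench. The seat-top height is 462 mm.

A long slab on four corner posts — a bench. The slab sits at z = 428 with thickness 34, so the top is 428 + 34 = 462 mm.


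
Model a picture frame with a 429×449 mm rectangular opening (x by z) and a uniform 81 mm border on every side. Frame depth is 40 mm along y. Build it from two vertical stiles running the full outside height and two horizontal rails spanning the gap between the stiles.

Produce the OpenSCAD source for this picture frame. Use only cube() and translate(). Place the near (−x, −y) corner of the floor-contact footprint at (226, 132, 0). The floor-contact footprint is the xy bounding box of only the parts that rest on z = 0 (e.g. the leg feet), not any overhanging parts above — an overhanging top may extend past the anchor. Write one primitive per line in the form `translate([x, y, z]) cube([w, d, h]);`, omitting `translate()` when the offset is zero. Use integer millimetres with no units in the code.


translate([226, 132, 0]) cube([81, 40, 611]);
translate([736, 132, 0]) cube([81, 40, 611]);
translate([307, 132, 0]) cube([429, 40, 81]);
translate([307, 132, 530]) cube([429, 40, 81]);


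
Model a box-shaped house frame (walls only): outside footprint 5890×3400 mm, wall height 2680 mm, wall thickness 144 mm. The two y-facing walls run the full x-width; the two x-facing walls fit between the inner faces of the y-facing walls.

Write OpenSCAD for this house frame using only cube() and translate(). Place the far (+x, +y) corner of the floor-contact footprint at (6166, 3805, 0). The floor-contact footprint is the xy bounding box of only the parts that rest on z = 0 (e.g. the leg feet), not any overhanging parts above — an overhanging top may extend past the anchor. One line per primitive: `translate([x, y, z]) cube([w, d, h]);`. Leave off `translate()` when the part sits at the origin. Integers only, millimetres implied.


translate([276, 405, 0]) cube([5890, 144, 2680]);
translate([276, 3661, 0]) cube([5890, 144, 2680]);
translate([276, 549, 0]) cube([144, 3112, 2680]);
translate([6022, 549, 0]) cube([144, 3112, 2680]);


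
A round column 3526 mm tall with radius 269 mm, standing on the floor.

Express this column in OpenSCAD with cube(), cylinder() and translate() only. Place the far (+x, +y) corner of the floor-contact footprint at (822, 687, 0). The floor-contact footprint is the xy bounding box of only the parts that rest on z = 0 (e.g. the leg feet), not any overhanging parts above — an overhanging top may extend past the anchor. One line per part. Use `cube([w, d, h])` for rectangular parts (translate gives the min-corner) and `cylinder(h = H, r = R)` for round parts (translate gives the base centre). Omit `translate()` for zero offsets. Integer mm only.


translate([553, 418, 0]) cylinder(h = 3526, r = 269);


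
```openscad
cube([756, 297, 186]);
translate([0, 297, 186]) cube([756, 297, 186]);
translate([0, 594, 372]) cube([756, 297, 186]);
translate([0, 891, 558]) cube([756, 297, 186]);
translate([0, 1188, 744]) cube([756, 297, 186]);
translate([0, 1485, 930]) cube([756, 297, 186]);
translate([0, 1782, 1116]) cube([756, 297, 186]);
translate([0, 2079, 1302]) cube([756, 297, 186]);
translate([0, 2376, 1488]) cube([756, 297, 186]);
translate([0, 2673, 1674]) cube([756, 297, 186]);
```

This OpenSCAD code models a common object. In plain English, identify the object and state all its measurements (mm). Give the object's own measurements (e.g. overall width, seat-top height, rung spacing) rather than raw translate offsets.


A straight staircase of 10 solid steps. Each step is 756 mm wide (x), 297 mm deep (y, the going) and 186 mm tall (the rise). The first step rests on the floor; each subsequent step sits one going further in +y and one rise higher in +z, directly behind and above the previous step with no overlap.


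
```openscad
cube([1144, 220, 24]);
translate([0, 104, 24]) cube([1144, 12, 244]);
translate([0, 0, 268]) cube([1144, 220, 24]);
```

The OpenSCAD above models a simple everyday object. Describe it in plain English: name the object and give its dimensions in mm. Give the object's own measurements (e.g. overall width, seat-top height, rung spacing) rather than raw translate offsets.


An I-beam lying along x, 1144 mm long. Overall section height 292 mm. Two flanges 220 mm wide (y) and 24 mm thick, one on the floor and one at the top; a web 12 mm thick runs between them, centred on the flange width.


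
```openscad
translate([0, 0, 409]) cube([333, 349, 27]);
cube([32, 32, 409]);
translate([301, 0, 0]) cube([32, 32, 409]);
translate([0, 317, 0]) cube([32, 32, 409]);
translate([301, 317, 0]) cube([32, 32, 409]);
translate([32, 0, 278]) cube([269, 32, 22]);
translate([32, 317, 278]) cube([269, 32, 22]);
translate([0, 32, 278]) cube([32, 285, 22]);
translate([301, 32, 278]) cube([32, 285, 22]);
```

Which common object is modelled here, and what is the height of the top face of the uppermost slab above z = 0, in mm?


A stool. The seat height is 436 mm.

A 333×349×27 slab at z = 409 on four corner posts — a stool. The seat top is 409 + 27 = 436 mm.


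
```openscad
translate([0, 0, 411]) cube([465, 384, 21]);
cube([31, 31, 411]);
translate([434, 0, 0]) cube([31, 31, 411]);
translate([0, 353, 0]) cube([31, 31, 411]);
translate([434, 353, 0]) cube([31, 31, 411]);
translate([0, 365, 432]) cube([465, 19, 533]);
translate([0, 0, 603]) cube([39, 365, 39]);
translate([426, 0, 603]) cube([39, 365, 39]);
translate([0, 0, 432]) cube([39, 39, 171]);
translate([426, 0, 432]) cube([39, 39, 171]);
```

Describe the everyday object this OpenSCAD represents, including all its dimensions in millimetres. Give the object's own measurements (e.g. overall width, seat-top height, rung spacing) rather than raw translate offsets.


A chair. The seat is a 465×384×21 mm slab with its top at z = 432 mm, on four 31×31 mm corner legs (flush with the seat edges, standing on z = 0). A flat backrest 19 mm thick, 533 mm tall, spans the full seat width and rises from the seat top along its +y edge, rear face flush with the rear of the seat. Two armrests of 39×39 mm section run along each side from the seat's front edge to the front of the backrest, top faces 210 mm above the seat top and outer faces flush with the seat's x-edges; a 39×39 mm post under the front of each armrest stands on the seat at the front corner.


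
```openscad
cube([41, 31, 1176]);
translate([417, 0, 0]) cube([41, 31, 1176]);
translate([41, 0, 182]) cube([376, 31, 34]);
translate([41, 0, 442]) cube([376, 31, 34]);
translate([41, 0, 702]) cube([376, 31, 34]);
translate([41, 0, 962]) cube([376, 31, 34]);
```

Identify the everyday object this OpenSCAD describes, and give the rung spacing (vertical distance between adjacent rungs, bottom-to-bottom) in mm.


A ladder. The rung spacing is 260 mm.

Two tall 41×31 posts with 4 short bars between them — a ladder. Adjacent rungs sit at z = 182 and z = 442, so the spacing is 442 − 182 = 260 mm.


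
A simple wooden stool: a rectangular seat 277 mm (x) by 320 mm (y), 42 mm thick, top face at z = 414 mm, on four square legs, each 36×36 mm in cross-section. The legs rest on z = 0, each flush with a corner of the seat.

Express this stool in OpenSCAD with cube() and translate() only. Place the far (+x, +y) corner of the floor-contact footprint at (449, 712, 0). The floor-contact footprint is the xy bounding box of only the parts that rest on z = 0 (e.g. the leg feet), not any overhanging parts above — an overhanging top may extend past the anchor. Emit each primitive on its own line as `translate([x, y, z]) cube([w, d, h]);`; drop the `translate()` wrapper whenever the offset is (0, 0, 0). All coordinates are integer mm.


// leg_h = 414 - 42 = 372
translate([172, 392, 372]) cube([277, 320, 42]);
translate([172, 392, 0]) cube([36, 36, 372]);
translate([413, 392, 0]) cube([36, 36, 372]);
translate([172, 676, 0]) cube([36, 36, 372]);
translate([413, 676, 0]) cube([36, 36, 372]);


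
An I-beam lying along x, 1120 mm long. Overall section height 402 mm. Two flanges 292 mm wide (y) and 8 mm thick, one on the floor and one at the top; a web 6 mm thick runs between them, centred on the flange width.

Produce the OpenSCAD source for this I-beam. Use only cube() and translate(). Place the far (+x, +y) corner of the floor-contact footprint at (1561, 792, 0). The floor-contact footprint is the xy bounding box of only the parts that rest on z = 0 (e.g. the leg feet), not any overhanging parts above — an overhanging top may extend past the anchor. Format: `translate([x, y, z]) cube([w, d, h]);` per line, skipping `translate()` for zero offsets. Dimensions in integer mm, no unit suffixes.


translate([441, 500, 0]) cube([1120, 292, 8]);
translate([441, 643, 8]) cube([1120, 6, 386]);
translate([441, 500, 394]) cube([1120, 292, 8]);


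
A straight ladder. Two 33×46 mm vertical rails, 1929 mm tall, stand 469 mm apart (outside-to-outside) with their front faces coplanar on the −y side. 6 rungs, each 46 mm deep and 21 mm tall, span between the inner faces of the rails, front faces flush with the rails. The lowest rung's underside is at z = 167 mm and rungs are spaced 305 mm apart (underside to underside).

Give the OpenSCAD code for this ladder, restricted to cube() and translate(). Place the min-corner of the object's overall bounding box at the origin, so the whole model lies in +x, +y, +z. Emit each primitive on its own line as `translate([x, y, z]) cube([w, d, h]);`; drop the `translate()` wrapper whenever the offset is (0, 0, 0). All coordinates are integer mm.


cube([33, 46, 1929]);
translate([436, 0, 0]) cube([33, 46, 1929]);
translate([33, 0, 167]) cube([403, 46, 21]);
translate([33, 0, 472]) cube([403, 46, 21]);
translate([33, 0, 777]) cube([403, 46, 21]);
translate([33, 0, 1082]) cube([403, 46, 21]);
translate([33, 0, 1387]) cube([403, 46, 21]);
translate([33, 0, 1692]) cube([403, 46, 21]);


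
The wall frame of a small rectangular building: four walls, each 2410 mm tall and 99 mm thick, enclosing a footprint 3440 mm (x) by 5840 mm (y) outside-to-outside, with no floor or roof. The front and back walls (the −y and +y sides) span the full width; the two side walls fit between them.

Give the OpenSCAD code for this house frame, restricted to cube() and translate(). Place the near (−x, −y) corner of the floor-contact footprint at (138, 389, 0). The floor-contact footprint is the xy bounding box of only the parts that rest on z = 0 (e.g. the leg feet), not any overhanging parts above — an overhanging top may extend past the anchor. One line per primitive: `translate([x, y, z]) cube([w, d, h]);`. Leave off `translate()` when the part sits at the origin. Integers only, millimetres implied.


translate([138, 389, 0]) cube([3440, 99, 2410]);
translate([138, 6130, 0]) cube([3440, 99, 2410]);
translate([138, 488, 0]) cube([99, 5642, 2410]);
translate([3479, 488, 0]) cube([99, 5642, 2410]);


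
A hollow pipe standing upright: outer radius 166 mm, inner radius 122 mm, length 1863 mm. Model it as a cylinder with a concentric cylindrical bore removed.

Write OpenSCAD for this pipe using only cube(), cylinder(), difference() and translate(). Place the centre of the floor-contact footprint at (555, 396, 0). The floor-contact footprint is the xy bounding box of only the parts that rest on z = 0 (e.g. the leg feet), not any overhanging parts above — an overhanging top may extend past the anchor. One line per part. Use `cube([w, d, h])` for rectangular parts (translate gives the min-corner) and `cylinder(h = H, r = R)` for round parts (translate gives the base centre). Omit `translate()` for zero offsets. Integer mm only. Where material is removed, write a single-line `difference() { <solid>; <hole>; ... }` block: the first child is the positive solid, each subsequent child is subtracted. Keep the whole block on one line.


difference() { translate([555, 396, 0]) cylinder(h = 1863, r = 166); translate([555, 396, 0]) cylinder(h = 1863, r = 122); }


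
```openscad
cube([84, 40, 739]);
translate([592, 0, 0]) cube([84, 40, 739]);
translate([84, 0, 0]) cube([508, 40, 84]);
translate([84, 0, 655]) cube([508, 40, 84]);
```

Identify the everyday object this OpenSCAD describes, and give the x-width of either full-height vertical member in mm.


A picture frame. The border width is 84 mm.

Four thin pieces enclosing a rectangular opening — a picture frame. The two full-height stiles are 739 mm tall; the top rail sits at z = 655 and is 84 mm tall, so the border above the opening is 739 − 655 = 84 mm, matching the stile x-width.


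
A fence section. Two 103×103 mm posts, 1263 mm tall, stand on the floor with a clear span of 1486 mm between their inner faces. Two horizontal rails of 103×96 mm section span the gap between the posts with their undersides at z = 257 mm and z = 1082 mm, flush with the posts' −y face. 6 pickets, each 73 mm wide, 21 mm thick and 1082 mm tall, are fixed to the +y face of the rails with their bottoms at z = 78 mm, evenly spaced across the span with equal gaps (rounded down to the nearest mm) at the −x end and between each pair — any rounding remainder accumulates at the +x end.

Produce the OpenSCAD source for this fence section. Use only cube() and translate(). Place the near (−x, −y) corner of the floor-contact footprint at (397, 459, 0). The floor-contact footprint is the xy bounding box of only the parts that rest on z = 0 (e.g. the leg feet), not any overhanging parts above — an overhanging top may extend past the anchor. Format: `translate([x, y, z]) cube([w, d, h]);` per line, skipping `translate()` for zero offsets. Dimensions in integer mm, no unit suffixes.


translate([397, 459, 0]) cube([103, 103, 1263]);
translate([1986, 459, 0]) cube([103, 103, 1263]);
translate([500, 459, 257]) cube([1486, 103, 96]);
translate([500, 459, 1082]) cube([1486, 103, 96]);
translate([649, 562, 78]) cube([73, 21, 1082]);
translate([871, 562, 78]) cube([73, 21, 1082]);
translate([1093, 562, 78]) cube([73, 21, 1082]);
translate([1315, 562, 78]) cube([73, 21, 1082]);
translate([1537, 562, 78]) cube([73, 21, 1082]);
translate([1759, 562, 78]) cube([73, 21, 1082]);


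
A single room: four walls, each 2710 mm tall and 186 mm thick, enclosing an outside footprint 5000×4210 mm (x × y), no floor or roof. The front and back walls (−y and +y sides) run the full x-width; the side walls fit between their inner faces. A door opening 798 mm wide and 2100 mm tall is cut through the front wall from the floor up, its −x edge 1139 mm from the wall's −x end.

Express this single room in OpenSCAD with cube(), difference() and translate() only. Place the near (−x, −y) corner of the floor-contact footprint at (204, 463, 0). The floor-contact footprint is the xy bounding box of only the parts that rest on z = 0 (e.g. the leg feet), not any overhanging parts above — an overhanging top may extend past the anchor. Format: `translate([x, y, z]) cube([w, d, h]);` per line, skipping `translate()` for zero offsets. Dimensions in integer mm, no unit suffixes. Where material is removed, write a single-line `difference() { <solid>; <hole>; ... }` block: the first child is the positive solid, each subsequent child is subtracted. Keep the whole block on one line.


difference() { translate([204, 463, 0]) cube([5000, 186, 2710]); translate([1343, 463, 0]) cube([798, 186, 2100]); }
translate([204, 4487, 0]) cube([5000, 186, 2710]);
translate([204, 649, 0]) cube([186, 3838, 2710]);
translate([5018, 649, 0]) cube([186, 3838, 2710]);


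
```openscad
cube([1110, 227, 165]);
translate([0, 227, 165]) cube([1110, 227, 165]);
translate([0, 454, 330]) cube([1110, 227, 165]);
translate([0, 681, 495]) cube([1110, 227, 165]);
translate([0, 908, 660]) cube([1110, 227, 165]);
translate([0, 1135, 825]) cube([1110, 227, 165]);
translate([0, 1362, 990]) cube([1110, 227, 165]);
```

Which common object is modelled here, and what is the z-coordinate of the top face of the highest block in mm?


A staircase. The total rise is 1155 mm.

7 identical blocks, each offset up and back from the previous — a staircase. Each step is 165 mm tall and there are 7 of them, so the total rise is 7 × 165 = 1155 mm.


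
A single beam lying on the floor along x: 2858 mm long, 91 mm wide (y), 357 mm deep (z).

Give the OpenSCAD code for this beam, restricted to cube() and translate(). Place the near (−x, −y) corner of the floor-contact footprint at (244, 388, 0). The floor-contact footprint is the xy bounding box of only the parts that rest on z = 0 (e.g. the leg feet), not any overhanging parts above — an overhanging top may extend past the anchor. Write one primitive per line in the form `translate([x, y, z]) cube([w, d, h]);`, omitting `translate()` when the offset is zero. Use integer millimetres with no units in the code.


translate([244, 388, 0]) cube([2858, 91, 357]);


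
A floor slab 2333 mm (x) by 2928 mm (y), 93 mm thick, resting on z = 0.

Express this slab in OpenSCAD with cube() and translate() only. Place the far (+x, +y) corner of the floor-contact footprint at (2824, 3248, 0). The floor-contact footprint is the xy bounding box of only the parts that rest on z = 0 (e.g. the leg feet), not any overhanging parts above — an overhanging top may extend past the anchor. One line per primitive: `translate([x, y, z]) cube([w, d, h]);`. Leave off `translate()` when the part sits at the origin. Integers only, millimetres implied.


translate([491, 320, 0]) cube([2333, 2928, 93]);


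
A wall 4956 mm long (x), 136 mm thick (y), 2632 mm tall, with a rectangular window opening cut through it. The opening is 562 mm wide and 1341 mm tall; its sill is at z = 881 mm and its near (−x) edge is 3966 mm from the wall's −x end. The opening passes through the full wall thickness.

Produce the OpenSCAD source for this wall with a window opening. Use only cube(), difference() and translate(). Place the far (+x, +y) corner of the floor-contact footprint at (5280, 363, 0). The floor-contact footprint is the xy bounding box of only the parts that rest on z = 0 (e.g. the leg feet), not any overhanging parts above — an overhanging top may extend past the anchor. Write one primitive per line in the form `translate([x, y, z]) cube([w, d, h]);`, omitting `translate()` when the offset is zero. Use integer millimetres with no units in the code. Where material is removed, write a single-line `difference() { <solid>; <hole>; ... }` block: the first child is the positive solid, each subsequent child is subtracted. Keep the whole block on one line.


difference() { translate([324, 227, 0]) cube([4956, 136, 2632]); translate([4290, 227, 881]) cube([562, 136, 1341]); }


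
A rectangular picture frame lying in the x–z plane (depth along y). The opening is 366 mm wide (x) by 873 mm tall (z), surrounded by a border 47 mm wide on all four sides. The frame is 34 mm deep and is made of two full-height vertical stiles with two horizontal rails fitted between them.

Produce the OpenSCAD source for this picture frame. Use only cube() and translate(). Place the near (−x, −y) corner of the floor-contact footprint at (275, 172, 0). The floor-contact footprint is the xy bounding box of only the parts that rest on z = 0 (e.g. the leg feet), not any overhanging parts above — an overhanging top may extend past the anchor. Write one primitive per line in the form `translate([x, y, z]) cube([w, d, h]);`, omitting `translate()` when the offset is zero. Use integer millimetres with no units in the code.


translate([275, 172, 0]) cube([47, 34, 967]);
translate([688, 172, 0]) cube([47, 34, 967]);
translate([322, 172, 0]) cube([366, 34, 47]);
translate([322, 172, 920]) cube([366, 34, 47]);


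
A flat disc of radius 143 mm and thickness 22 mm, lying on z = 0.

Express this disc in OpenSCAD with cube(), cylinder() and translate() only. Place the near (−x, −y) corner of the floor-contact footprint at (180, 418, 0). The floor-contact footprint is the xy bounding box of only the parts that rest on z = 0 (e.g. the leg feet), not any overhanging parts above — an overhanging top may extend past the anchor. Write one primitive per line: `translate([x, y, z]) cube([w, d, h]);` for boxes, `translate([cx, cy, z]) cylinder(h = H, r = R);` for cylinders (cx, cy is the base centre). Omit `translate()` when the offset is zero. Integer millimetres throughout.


translate([323, 561, 0]) cylinder(h = 22, r = 143);


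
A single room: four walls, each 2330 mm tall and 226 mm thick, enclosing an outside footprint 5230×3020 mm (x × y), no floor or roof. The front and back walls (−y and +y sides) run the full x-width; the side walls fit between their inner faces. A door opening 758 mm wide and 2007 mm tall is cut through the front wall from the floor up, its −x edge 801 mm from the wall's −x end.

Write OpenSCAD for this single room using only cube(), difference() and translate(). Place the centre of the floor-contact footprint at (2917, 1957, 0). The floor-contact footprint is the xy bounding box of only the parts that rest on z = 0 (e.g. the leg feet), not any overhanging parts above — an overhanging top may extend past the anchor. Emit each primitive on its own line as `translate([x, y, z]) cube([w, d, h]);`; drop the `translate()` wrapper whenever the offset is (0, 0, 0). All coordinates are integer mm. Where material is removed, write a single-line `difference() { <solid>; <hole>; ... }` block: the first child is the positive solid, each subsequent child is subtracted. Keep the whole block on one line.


difference() { translate([302, 447, 0]) cube([5230, 226, 2330]); translate([1103, 447, 0]) cube([758, 226, 2007]); }
translate([302, 3241, 0]) cube([5230, 226, 2330]);
translate([302, 673, 0]) cube([226, 2568, 2330]);
translate([5306, 673, 0]) cube([226, 2568, 2330]);


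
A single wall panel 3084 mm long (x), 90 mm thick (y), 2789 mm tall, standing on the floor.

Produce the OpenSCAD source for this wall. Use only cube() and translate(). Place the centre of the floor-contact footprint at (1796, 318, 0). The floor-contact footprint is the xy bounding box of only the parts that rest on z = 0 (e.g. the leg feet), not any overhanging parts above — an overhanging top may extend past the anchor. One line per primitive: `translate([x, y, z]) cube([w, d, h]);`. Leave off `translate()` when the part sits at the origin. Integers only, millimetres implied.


translate([254, 273, 0]) cube([3084, 90, 2789]);


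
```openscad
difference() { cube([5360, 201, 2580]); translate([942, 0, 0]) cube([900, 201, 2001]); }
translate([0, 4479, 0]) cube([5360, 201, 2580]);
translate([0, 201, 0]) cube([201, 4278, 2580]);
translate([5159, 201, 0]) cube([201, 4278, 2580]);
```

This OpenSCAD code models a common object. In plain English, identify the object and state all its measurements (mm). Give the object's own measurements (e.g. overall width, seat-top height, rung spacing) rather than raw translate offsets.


A single room: four walls, each 2580 mm tall and 201 mm thick, enclosing an outside footprint 5360×4680 mm (x × y), no floor or roof. The front and back walls (−y and +y sides) run the full x-width; the side walls fit between their inner faces. A door opening 900 mm wide and 2001 mm tall is cut through the front wall from the floor up, its −x edge 942 mm from the wall's −x end.


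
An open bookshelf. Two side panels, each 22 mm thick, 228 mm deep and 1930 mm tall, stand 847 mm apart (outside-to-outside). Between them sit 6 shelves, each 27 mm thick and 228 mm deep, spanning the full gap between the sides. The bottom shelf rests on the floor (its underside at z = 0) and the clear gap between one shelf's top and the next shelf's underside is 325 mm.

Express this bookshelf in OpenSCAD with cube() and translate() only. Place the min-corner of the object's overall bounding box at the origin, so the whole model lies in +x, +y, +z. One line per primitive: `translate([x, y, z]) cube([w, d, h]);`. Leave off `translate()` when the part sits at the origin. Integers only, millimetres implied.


cube([22, 228, 1930]);
translate([825, 0, 0]) cube([22, 228, 1930]);
translate([22, 0, 0]) cube([803, 228, 27]);
translate([22, 0, 352]) cube([803, 228, 27]);
translate([22, 0, 704]) cube([803, 228, 27]);
translate([22, 0, 1056]) cube([803, 228, 27]);
translate([22, 0, 1408]) cube([803, 228, 27]);
translate([22, 0, 1760]) cube([803, 228, 27]);


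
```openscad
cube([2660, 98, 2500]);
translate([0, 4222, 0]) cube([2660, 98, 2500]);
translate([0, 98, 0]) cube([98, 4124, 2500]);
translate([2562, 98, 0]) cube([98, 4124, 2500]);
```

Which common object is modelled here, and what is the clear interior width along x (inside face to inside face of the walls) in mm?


A house (or room) frame. The interior width is 2464 mm.

Four 2500 mm walls enclosing a rectangle with no floor or roof — a room or house frame. Outside width is 2660 mm and wall thickness is 98 mm, so the interior width is 2660 − 2 × 98 = 2464 mm.


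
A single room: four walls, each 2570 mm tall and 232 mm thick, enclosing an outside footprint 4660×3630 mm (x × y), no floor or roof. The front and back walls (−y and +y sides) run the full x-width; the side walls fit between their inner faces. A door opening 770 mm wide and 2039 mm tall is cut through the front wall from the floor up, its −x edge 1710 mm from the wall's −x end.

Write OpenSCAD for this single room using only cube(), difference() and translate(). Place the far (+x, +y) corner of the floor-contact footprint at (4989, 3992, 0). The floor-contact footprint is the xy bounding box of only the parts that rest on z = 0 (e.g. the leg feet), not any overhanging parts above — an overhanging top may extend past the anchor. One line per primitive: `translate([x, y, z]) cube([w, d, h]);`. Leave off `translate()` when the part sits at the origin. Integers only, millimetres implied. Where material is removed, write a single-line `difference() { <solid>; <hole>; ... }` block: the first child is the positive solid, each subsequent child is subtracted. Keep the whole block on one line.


difference() { translate([329, 362, 0]) cube([4660, 232, 2570]); translate([2039, 362, 0]) cube([770, 232, 2039]); }
translate([329, 3760, 0]) cube([4660, 232, 2570]);
translate([329, 594, 0]) cube([232, 3166, 2570]);
translate([4757, 594, 0]) cube([232, 3166, 2570]);


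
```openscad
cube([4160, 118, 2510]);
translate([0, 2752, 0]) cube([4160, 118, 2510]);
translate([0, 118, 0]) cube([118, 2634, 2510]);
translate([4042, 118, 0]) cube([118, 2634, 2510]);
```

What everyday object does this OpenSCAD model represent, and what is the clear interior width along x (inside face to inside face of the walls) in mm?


A house (or room) frame. The interior width is 3924 mm.

Four 2510 mm walls enclosing a rectangle with no floor or roof — a room or house frame. Outside width is 4160 mm and wall thickness is 118 mm, so the interior width is 4160 − 2 × 118 = 3924 mm.


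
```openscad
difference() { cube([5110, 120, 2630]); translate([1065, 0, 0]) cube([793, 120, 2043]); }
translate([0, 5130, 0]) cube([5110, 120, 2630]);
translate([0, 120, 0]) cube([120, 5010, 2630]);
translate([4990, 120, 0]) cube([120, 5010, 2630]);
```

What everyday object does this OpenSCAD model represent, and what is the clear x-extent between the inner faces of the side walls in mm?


A single room. The interior width is 4870 mm.

Four walls enclosing a rectangle with a door in the front wall — a room. Outside width 5110 minus two 120 mm walls gives 4870 mm.


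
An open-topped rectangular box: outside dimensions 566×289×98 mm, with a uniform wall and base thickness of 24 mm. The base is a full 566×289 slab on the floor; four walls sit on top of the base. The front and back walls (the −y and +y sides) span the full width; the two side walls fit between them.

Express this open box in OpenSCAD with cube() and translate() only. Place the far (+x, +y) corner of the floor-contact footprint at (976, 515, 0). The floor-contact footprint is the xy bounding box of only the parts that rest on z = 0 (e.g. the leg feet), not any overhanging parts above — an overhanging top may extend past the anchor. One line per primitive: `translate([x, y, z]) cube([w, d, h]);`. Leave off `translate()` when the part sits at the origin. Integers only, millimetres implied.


translate([410, 226, 0]) cube([566, 289, 24]);
translate([410, 226, 24]) cube([566, 24, 74]);
translate([410, 491, 24]) cube([566, 24, 74]);
translate([410, 250, 24]) cube([24, 241, 74]);
translate([952, 250, 24]) cube([24, 241, 74]);


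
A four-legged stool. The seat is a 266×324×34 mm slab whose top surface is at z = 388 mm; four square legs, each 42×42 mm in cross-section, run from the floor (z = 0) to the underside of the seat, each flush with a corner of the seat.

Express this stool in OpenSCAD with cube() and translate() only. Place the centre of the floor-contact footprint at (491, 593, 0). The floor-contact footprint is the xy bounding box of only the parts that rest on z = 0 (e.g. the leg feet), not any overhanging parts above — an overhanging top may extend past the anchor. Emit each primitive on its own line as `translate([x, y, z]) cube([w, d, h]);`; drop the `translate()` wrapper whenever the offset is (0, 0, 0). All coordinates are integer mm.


// leg_h = 388 - 34 = 354
translate([358, 431, 354]) cube([266, 324, 34]);
translate([358, 431, 0]) cube([42, 42, 354]);
translate([582, 431, 0]) cube([42, 42, 354]);
translate([358, 713, 0]) cube([42, 42, 354]);
translate([582, 713, 0]) cube([42, 42, 354]);


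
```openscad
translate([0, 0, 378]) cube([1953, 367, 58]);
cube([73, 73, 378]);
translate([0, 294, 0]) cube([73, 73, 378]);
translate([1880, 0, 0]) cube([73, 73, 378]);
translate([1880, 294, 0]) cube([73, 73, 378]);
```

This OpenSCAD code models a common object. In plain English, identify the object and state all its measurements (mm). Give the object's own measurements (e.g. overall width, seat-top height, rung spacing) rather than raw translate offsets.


A bench: a 1953×367 mm seat slab, 58 mm thick, top at z = 436 mm, on four 73×73 mm square legs flush with the seat corners and standing on z = 0.


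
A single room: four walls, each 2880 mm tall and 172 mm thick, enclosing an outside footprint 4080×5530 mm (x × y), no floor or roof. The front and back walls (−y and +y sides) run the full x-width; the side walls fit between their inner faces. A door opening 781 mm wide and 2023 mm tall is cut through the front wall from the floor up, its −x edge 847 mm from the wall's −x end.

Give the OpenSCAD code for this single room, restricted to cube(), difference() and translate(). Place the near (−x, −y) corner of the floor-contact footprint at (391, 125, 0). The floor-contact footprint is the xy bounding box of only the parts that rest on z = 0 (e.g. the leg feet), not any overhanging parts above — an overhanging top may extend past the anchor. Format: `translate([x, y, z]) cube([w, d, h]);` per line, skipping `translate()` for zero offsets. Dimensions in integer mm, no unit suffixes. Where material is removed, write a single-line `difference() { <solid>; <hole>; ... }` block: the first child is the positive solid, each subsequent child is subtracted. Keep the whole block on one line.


difference() { translate([391, 125, 0]) cube([4080, 172, 2880]); translate([1238, 125, 0]) cube([781, 172, 2023]); }
translate([391, 5483, 0]) cube([4080, 172, 2880]);
translate([391, 297, 0]) cube([172, 5186, 2880]);
translate([4299, 297, 0]) cube([172, 5186, 2880]);


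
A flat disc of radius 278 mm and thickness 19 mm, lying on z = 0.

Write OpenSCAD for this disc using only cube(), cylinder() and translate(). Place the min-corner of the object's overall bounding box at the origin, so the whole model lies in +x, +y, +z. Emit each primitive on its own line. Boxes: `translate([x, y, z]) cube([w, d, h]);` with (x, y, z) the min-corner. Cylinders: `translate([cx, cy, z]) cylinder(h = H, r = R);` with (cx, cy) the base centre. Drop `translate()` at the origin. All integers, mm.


translate([278, 278, 0]) cylinder(h = 19, r = 278);


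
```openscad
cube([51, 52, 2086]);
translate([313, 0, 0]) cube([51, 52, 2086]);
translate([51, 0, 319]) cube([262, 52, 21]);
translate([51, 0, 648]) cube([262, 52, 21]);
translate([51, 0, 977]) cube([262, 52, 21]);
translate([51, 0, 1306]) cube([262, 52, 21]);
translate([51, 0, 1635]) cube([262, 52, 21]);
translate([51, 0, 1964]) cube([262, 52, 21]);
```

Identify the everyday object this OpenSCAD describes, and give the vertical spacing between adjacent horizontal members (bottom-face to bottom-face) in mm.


A ladder. The rung spacing is 329 mm.

Two tall 51×52 posts with 6 short bars between them — a ladder. Adjacent rungs sit at z = 319 and z = 648, so the spacing is 648 − 319 = 329 mm.


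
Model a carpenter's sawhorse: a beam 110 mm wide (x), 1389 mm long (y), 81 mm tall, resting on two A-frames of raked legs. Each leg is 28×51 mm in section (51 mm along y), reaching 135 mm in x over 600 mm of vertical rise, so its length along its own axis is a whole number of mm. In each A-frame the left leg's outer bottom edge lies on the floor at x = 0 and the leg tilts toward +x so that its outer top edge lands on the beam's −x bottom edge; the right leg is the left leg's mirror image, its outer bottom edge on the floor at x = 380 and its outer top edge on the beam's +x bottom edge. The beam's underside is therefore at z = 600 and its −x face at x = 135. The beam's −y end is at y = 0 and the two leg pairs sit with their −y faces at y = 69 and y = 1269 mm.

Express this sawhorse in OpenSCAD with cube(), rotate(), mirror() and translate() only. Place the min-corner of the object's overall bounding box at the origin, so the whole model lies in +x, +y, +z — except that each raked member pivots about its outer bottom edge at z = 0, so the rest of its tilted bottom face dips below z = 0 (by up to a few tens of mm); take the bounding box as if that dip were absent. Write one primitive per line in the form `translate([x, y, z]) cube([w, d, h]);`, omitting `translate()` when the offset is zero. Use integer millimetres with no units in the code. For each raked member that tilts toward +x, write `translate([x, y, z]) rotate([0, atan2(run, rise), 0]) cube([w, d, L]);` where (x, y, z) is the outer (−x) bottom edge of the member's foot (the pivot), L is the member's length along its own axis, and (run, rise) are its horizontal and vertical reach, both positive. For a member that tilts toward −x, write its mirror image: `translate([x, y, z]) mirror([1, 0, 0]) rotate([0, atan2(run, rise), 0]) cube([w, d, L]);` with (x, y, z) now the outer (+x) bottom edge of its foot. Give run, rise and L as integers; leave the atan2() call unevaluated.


translate([135, 0, 600]) cube([110, 1389, 81]);
translate([0, 69, 0]) rotate([0, atan2(135, 600), 0]) cube([28, 51, 615]);
translate([380, 69, 0]) mirror([1, 0, 0]) rotate([0, atan2(135, 600), 0]) cube([28, 51, 615]);
translate([0, 1269, 0]) rotate([0, atan2(135, 600), 0]) cube([28, 51, 615]);
translate([380, 1269, 0]) mirror([1, 0, 0]) rotate([0, atan2(135, 600), 0]) cube([28, 51, 615]);


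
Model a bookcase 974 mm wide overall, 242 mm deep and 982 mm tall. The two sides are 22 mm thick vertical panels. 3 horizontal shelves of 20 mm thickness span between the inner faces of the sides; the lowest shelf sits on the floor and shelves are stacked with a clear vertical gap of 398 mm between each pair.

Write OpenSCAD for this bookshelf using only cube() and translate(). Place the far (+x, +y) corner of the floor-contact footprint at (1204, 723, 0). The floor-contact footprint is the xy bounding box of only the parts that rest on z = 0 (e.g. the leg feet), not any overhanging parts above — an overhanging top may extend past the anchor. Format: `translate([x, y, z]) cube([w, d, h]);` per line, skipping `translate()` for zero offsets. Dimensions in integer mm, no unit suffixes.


translate([230, 481, 0]) cube([22, 242, 982]);
translate([1182, 481, 0]) cube([22, 242, 982]);
translate([252, 481, 0]) cube([930, 242, 20]);
translate([252, 481, 418]) cube([930, 242, 20]);
translate([252, 481, 836]) cube([930, 242, 20]);


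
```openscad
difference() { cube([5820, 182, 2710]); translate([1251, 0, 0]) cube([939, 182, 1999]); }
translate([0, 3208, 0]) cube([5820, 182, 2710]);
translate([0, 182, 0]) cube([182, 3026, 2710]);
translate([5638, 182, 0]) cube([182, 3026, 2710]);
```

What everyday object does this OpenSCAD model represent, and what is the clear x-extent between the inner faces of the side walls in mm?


A single room. The interior width is 5456 mm.

Four walls enclosing a rectangle with a door in the front wall — a room. Outside width 5820 minus two 182 mm walls gives 5456 mm.


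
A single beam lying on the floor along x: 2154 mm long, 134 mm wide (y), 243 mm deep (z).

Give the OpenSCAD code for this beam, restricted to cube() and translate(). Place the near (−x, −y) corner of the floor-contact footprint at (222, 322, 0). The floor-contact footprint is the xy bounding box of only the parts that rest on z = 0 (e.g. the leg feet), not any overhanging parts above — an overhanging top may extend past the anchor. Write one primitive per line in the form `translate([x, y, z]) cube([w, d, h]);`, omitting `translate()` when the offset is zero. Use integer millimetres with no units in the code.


translate([222, 322, 0]) cube([2154, 134, 243]);


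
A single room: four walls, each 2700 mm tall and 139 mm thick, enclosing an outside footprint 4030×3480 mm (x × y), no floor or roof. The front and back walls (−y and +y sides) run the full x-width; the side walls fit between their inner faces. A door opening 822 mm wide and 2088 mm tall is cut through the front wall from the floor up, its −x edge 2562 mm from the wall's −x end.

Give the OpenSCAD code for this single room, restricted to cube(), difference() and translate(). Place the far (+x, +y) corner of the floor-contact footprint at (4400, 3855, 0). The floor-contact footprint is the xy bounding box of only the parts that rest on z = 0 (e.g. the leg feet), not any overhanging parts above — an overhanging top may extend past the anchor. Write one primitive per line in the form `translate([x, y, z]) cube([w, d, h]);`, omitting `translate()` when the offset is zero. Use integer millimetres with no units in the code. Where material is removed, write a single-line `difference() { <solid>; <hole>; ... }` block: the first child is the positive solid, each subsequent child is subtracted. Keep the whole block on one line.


difference() { translate([370, 375, 0]) cube([4030, 139, 2700]); translate([2932, 375, 0]) cube([822, 139, 2088]); }
translate([370, 3716, 0]) cube([4030, 139, 2700]);
translate([370, 514, 0]) cube([139, 3202, 2700]);
translate([4261, 514, 0]) cube([139, 3202, 2700]);


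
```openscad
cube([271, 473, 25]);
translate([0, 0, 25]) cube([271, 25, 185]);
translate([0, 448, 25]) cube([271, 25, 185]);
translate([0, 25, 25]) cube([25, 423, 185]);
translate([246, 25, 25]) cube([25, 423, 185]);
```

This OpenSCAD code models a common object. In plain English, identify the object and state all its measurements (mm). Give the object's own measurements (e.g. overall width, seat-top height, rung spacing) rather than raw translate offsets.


An open-topped rectangular box: outside dimensions 271×473×210 mm, with a uniform wall and base thickness of 25 mm. The base is a full 271×473 slab on the floor; four walls sit on top of the base. The front and back walls (the −y and +y sides) span the full width; the two side walls fit between them.
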